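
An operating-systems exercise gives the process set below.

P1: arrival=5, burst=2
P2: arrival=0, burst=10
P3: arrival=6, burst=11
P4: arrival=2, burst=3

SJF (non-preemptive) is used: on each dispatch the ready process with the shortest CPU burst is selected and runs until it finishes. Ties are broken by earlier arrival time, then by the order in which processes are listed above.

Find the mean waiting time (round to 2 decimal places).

Gantt: | P2 0-10 | P1 10-12 | P4 12-15 | P3 15-26 |
Completion: P1=12  P2=10  P3=26  P4=15
Turnaround (C−A): P1=7  P2=10  P3=20  P4=13
Waiting times: P1=5, P2=0, P3=9, P4=10
Average waiting = (5+0+9+10) / 4 = 24/4 = 6.00

6.00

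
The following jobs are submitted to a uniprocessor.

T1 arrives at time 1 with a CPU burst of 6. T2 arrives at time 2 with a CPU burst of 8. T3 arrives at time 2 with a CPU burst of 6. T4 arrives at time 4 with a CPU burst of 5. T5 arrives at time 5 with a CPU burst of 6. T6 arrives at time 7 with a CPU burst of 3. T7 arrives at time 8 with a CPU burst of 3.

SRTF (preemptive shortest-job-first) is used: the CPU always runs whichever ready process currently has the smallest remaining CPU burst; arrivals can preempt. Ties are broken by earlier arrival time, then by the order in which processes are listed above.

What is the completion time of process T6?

Timeline: | idle 0-1 | T1 1-7 | T6 7-10 | T7 10-13 | T4 13-18 | T3 18-24 | T5 24-30 | T2 30-38 |
Completion: T1=7  T2=38  T3=24  T4=18  T5=30  T6=10  T7=13
Turnaround (C−A): T1=6  T2=36  T3=22  T4=14  T5=25  T6=3  T7=5

10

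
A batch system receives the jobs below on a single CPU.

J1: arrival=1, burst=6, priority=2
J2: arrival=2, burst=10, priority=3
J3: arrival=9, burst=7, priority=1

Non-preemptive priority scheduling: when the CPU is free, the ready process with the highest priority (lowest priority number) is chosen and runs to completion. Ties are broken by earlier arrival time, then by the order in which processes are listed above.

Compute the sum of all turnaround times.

36

Gantt: | idle 0-1 | J1 1-7 | J2 7-17 | J3 17-24 |
Completion: J1=7  J2=17  J3=24
Turnaround (C−A): J1=6  J2=15  J3=15
Turnaround = completion − arrival: J1=6, J2=15, J3=15
Total turnaround = 6 + 15 + 15 = 36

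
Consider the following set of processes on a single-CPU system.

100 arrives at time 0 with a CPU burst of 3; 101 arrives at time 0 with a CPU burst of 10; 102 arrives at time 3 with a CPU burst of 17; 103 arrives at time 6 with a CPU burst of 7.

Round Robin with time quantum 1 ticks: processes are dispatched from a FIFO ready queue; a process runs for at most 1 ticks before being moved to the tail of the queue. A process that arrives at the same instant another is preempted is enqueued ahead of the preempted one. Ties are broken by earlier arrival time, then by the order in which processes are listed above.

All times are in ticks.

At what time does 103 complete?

27

Timeline: | 100 0-1 | 101 1-2 | 100 2-3 | 101 3-4 | 102 4-5 | 100 5-6 | 101 6-7 | 102 7-8 | 103 8-9 | 101 9-10 | 102 10-11 | 103 11-12 | 101 12-13 | 102 13-14 | 103 14-15 | 101 15-16 | 102 16-17 | 103 17-18 | 101 18-19 | 102 19-20 | 103 20-21 | 101 21-22 | 102 22-23 | 103 23-24 | 101 24-25 | 102 25-26 | 103 26-27 | 101 27-28 | 102 28-37 |
Completion: 100=6  101=28  102=37  103=27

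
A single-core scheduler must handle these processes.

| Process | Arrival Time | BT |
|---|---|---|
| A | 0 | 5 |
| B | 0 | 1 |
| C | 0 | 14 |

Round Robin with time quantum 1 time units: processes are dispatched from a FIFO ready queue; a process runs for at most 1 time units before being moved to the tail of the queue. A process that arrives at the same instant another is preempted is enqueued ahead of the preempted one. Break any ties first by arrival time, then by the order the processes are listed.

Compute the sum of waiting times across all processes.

Schedule: | A 0-1 | B 1-2 | C 2-3 | A 3-4 | C 4-5 | A 5-6 | C 6-7 | A 7-8 | C 8-9 | A 9-10 | C 10-20 |
Completion: A=10  B=2  C=20
Waiting = turnaround − burst: A=5, B=1, C=6
Total waiting = 5 + 1 + 6 = 12

12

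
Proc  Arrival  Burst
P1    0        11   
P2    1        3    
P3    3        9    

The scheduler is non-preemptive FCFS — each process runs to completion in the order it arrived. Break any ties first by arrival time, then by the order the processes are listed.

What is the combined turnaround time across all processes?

44

Gantt: | P1 0-11 | P2 11-14 | P3 14-23 |
Completion: P1=11  P2=14  P3=23
Turnaround = completion − arrival: P1=11, P2=13, P3=20
Total turnaround = 11 + 13 + 20 = 44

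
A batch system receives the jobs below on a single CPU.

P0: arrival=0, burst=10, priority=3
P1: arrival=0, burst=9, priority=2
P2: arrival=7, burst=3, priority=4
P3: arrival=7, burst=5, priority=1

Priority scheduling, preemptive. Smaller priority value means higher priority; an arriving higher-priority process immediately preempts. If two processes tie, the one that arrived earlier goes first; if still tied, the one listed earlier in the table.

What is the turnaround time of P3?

Gantt: | P1 0-7 | P3 7-12 | P1 12-14 | P0 14-24 | P2 24-27 |
Completion: P0=24  P1=14  P2=27  P3=12
Turnaround(P3) = completion − arrival = 12 − 7 = 5

5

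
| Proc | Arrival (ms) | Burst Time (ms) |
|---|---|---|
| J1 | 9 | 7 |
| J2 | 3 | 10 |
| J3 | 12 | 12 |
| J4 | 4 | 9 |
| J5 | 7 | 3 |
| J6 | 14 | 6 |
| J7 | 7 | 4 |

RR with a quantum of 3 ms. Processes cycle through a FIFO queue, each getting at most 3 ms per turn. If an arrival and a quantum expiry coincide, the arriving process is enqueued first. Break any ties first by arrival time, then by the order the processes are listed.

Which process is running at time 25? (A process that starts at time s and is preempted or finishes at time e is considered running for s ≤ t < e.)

Timeline: | idle 0-3 | J2 3-6 | J4 6-9 | J2 9-12 | J5 12-15 | J7 15-18 | J1 18-21 | J4 21-24 | J3 24-27 | J2 27-30 | J6 30-33 | J7 33-34 | J1 34-37 | J4 37-40 | J3 40-43 | J2 43-44 | J6 44-47 | J1 47-48 | J3 48-54 |
Completion: J1=48  J2=44  J3=54  J4=40  J5=15  J6=47  J7=34
Turnaround (C−A): J1=39  J2=41  J3=42  J4=36  J5=8  J6=33  J7=27

J3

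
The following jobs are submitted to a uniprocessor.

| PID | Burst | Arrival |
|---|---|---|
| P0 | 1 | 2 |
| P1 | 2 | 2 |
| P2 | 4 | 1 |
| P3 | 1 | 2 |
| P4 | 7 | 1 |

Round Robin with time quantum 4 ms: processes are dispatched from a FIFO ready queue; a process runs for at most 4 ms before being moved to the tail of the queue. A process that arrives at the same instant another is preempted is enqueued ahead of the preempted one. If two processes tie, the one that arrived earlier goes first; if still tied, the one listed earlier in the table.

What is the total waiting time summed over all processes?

33

Timeline: | idle 0-1 | P2 1-5 | P4 5-9 | P0 9-10 | P1 10-12 | P3 12-13 | P4 13-16 |
Completion: P0=10  P1=12  P2=5  P3=13  P4=16
Waiting = turnaround − burst: P0=7, P1=8, P2=0, P3=10, P4=8
Total waiting = 7 + 8 + 0 + 10 + 8 = 33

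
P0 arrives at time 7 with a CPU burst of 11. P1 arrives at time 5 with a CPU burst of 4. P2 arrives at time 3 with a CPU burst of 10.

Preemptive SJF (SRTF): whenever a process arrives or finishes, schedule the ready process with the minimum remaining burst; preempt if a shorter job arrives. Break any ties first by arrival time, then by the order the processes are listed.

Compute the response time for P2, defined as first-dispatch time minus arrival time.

0

Gantt: | idle 0-3 | P2 3-5 | P1 5-9 | P2 9-17 | P0 17-28 |
Completion: P0=28  P1=9  P2=17
Turnaround (C−A): P0=21  P1=4  P2=14
Response(P2) = first start − arrival = 3 − 3 = 0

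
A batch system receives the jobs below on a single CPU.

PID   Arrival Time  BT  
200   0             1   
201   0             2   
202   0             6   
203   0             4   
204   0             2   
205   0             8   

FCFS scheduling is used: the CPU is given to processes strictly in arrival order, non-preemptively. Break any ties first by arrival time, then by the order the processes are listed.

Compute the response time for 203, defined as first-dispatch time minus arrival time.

9

Schedule: | 200 0-1 | 201 1-3 | 202 3-9 | 203 9-13 | 204 13-15 | 205 15-23 |
Completion: 200=1  201=3  202=9  203=13  204=15  205=23
Response(203) = first start − arrival = 9 − 0 = 9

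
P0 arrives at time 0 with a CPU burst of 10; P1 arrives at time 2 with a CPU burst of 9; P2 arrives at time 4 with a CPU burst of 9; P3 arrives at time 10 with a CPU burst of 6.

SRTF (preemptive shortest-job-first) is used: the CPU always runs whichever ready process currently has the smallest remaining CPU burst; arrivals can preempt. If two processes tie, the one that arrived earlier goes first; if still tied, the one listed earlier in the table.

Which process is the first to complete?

Schedule: | P0 0-10 | P3 10-16 | P1 16-25 | P2 25-34 |
Completion: P0=10  P1=25  P2=34  P3=16
Finish order: P0 → P3 → P1 → P2

P0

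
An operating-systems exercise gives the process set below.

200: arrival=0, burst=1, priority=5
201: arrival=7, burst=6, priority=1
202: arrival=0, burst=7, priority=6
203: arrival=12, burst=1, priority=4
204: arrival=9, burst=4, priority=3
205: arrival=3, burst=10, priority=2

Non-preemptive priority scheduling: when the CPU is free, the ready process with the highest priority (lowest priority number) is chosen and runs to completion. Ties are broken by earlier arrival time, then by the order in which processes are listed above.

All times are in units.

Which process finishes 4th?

205

Schedule: | 200 0-1 | 202 1-8 | 201 8-14 | 205 14-24 | 204 24-28 | 203 28-29 |
Completion: 200=1  201=14  202=8  203=29  204=28  205=24
Turnaround (C−A): 200=1  201=7  202=8  203=17  204=19  205=21
Finish order: 200 → 202 → 201 → 205 → 204 → 203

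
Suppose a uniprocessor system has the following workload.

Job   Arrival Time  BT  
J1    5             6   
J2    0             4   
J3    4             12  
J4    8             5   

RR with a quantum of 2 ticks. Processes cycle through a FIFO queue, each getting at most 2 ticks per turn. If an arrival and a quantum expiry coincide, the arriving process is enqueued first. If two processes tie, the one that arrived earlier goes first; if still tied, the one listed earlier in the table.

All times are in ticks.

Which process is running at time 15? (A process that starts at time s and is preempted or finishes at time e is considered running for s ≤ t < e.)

Gantt: | J2 0-4 | J3 4-6 | J1 6-8 | J3 8-10 | J4 10-12 | J1 12-14 | J3 14-16 | J4 16-18 | J1 18-20 | J3 20-22 | J4 22-23 | J3 23-27 |
Completion: J1=20  J2=4  J3=27  J4=23

J3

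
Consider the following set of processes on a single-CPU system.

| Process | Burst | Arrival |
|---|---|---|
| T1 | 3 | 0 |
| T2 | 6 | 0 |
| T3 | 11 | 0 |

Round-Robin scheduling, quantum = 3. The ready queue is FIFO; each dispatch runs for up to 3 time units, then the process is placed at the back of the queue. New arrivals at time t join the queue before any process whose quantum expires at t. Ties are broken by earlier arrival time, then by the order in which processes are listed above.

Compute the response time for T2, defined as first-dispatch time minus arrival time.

Schedule: | T1 0-3 | T2 3-6 | T3 6-9 | T2 9-12 | T3 12-20 |
Completion: T1=3  T2=12  T3=20
Turnaround (C−A): T1=3  T2=12  T3=20
Response(T2) = first start − arrival = 3 − 0 = 3

3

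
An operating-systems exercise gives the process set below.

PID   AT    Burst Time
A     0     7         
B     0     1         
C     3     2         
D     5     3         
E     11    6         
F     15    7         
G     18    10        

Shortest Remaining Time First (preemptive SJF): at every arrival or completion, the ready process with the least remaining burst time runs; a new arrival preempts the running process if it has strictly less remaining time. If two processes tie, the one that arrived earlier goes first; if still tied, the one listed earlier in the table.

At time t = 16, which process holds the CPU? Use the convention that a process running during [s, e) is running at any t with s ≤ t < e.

Timeline: | B 0-1 | A 1-3 | C 3-5 | D 5-8 | A 8-13 | E 13-19 | F 19-26 | G 26-36 |
Completion: A=13  B=1  C=5  D=8  E=19  F=26  G=36
Turnaround (C−A): A=13  B=1  C=2  D=3  E=8  F=11  G=18

E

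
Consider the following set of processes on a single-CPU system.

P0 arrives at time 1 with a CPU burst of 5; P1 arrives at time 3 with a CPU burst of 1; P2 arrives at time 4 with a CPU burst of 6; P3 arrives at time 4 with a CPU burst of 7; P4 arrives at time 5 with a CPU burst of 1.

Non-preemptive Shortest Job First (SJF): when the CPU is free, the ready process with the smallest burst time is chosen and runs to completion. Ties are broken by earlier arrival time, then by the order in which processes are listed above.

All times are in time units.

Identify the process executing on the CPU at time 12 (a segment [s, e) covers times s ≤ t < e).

P2

Schedule: | idle 0-1 | P0 1-6 | P1 6-7 | P4 7-8 | P2 8-14 | P3 14-21 |
Completion: P0=6  P1=7  P2=14  P3=21  P4=8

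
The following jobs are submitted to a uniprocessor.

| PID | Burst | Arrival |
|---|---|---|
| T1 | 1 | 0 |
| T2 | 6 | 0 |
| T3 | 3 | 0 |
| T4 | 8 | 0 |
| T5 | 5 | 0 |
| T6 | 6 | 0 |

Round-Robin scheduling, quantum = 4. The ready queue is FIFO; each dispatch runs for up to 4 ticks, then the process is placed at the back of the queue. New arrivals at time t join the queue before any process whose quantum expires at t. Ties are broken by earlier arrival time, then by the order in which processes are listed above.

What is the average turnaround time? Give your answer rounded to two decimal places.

Schedule: | T1 0-1 | T2 1-5 | T3 5-8 | T4 8-12 | T5 12-16 | T6 16-20 | T2 20-22 | T4 22-26 | T5 26-27 | T6 27-29 |
Completion: T1=1  T2=22  T3=8  T4=26  T5=27  T6=29
Turnaround (C−A): T1=1  T2=22  T3=8  T4=26  T5=27  T6=29
Turnaround times: T1=1, T2=22, T3=8, T4=26, T5=27, T6=29
Average turnaround = (1+22+8+26+27+29) / 6 = 113/6 = 18.83

18.83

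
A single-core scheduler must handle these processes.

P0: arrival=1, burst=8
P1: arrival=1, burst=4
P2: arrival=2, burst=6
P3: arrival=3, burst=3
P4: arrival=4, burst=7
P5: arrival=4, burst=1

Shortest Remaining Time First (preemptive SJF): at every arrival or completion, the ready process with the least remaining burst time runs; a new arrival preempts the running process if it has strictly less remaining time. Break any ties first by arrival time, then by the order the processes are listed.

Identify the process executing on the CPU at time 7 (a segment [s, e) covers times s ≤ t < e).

P3

Timeline: | idle 0-1 | P1 1-5 | P5 5-6 | P3 6-9 | P2 9-15 | P4 15-22 | P0 22-30 |
Completion: P0=30  P1=5  P2=15  P3=9  P4=22  P5=6
Turnaround (C−A): P0=29  P1=4  P2=13  P3=6  P4=18  P5=2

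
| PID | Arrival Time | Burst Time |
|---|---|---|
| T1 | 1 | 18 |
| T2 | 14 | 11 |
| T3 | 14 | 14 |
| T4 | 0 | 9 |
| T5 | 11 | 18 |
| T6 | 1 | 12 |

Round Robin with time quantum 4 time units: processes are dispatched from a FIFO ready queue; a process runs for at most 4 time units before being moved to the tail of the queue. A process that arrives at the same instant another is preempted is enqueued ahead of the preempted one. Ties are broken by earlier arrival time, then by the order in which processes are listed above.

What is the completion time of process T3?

80

Schedule: | T4 0-4 | T1 4-8 | T6 8-12 | T4 12-16 | T1 16-20 | T5 20-24 | T6 24-28 | T2 28-32 | T3 32-36 | T4 36-37 | T1 37-41 | T5 41-45 | T6 45-49 | T2 49-53 | T3 53-57 | T1 57-61 | T5 61-65 | T2 65-68 | T3 68-72 | T1 72-74 | T5 74-78 | T3 78-80 | T5 80-82 |
Completion: T1=74  T2=68  T3=80  T4=37  T5=82  T6=49
Turnaround (C−A): T1=73  T2=54  T3=66  T4=37  T5=71  T6=48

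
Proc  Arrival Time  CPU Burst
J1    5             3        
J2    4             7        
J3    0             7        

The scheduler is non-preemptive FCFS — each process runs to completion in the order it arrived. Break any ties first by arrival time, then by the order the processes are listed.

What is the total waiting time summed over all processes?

Timeline: | J3 0-7 | J2 7-14 | J1 14-17 |
Completion: J1=17  J2=14  J3=7
Waiting = turnaround − burst: J1=9, J2=3, J3=0
Total waiting = 9 + 3 + 0 = 12

12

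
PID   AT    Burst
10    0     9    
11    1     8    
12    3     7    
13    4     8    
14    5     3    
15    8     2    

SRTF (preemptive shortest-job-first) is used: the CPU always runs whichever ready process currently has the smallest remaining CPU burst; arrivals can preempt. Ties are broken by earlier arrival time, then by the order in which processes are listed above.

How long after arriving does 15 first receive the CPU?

Gantt: | 10 0-5 | 14 5-8 | 15 8-10 | 10 10-14 | 12 14-21 | 11 21-29 | 13 29-37 |
Completion: 10=14  11=29  12=21  13=37  14=8  15=10
Turnaround (C−A): 10=14  11=28  12=18  13=33  14=3  15=2
Response(15) = first start − arrival = 8 − 8 = 0

0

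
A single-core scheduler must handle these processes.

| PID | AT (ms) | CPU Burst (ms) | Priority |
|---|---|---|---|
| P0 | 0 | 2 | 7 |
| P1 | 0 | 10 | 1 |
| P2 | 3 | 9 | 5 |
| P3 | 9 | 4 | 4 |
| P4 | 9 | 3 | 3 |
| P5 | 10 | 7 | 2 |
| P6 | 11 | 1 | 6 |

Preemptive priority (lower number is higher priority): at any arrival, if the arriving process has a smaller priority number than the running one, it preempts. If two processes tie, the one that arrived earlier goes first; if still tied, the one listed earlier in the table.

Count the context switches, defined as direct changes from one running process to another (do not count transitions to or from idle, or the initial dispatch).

6

Timeline: | P1 0-10 | P5 10-17 | P4 17-20 | P3 20-24 | P2 24-33 | P6 33-34 | P0 34-36 |
Completion: P0=36  P1=10  P2=33  P3=24  P4=20  P5=17  P6=34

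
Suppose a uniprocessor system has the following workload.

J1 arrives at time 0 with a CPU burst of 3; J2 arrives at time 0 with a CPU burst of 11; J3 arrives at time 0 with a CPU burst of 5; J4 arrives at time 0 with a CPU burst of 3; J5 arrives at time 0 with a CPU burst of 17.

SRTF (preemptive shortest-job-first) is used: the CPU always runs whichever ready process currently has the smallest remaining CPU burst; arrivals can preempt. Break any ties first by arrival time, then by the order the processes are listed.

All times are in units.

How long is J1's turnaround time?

3

Schedule: | J1 0-3 | J4 3-6 | J3 6-11 | J2 11-22 | J5 22-39 |
Completion: J1=3  J2=22  J3=11  J4=6  J5=39
Turnaround (C−A): J1=3  J2=22  J3=11  J4=6  J5=39
Turnaround(J1) = completion − arrival = 3 − 0 = 3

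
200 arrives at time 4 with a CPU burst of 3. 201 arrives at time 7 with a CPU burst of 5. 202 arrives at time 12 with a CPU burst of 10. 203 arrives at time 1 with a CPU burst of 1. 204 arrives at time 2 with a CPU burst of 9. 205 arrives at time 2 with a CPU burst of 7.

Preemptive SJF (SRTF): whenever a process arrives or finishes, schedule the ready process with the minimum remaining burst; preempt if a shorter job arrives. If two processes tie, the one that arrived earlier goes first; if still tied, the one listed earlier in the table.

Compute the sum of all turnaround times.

72

Timeline: | idle 0-1 | 203 1-2 | 205 2-4 | 200 4-7 | 205 7-12 | 201 12-17 | 204 17-26 | 202 26-36 |
Completion: 200=7  201=17  202=36  203=2  204=26  205=12
Turnaround (C−A): 200=3  201=10  202=24  203=1  204=24  205=10
Turnaround = completion − arrival: 200=3, 201=10, 202=24, 203=1, 204=24, 205=10
Total turnaround = 3 + 10 + 24 + 1 + 24 + 10 = 72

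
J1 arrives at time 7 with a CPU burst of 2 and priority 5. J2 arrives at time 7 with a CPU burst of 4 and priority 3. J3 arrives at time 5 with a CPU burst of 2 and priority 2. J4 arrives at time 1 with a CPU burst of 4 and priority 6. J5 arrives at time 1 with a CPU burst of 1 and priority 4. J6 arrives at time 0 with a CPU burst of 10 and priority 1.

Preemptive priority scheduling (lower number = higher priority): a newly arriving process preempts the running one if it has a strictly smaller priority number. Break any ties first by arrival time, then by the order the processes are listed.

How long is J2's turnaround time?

9

Timeline: | J6 0-10 | J3 10-12 | J2 12-16 | J5 16-17 | J1 17-19 | J4 19-23 |
Completion: J1=19  J2=16  J3=12  J4=23  J5=17  J6=10
Turnaround (C−A): J1=12  J2=9  J3=7  J4=22  J5=16  J6=10
Turnaround(J2) = completion − arrival = 16 − 7 = 9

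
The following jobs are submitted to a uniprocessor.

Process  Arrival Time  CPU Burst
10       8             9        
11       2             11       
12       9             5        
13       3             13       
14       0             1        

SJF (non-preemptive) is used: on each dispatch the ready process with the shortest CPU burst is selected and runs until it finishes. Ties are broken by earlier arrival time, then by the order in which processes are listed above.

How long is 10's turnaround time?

19

Schedule: | 14 0-1 | idle 1-2 | 11 2-13 | 12 13-18 | 10 18-27 | 13 27-40 |
Completion: 10=27  11=13  12=18  13=40  14=1
Turnaround (C−A): 10=19  11=11  12=9  13=37  14=1
Turnaround(10) = completion − arrival = 27 − 8 = 19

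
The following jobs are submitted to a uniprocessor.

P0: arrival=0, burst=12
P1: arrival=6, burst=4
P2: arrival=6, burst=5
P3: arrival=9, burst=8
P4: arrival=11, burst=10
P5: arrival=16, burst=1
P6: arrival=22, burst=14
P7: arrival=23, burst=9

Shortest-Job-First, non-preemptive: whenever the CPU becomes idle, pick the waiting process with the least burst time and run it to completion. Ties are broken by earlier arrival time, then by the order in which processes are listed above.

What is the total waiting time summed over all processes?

Gantt: | P0 0-12 | P1 12-16 | P5 16-17 | P2 17-22 | P3 22-30 | P7 30-39 | P4 39-49 | P6 49-63 |
Completion: P0=12  P1=16  P2=22  P3=30  P4=49  P5=17  P6=63  P7=39
Turnaround (C−A): P0=12  P1=10  P2=16  P3=21  P4=38  P5=1  P6=41  P7=16
Waiting = turnaround − burst: P0=0, P1=6, P2=11, P3=13, P4=28, P5=0, P6=27, P7=7
Total waiting = 0 + 6 + 11 + 13 + 28 + 0 + 27 + 7 = 92

92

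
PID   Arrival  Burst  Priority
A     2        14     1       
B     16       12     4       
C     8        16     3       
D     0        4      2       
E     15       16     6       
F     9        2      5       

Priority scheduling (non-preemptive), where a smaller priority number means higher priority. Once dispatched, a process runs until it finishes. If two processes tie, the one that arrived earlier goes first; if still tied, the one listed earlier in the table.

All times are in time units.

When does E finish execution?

Timeline: | D 0-4 | A 4-18 | C 18-34 | B 34-46 | F 46-48 | E 48-64 |
Completion: A=18  B=46  C=34  D=4  E=64  F=48
Turnaround (C−A): A=16  B=30  C=26  D=4  E=49  F=39

64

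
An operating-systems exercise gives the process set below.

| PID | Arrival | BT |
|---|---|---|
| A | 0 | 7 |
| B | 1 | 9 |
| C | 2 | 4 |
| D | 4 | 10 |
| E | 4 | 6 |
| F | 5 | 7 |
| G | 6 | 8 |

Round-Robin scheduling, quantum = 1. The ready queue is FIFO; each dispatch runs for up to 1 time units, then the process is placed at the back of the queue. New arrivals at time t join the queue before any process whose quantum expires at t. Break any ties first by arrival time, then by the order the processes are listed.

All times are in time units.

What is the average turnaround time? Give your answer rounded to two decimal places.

37.86

Gantt: | A 0-1 | B 1-2 | A 2-3 | C 3-4 | B 4-5 | A 5-6 | D 6-7 | E 7-8 | C 8-9 | F 9-10 | B 10-11 | G 11-12 | A 12-13 | D 13-14 | E 14-15 | C 15-16 | F 16-17 | B 17-18 | G 18-19 | A 19-20 | D 20-21 | E 21-22 | C 22-23 | F 23-24 | B 24-25 | G 25-26 | A 26-27 | D 27-28 | E 28-29 | F 29-30 | B 30-31 | G 31-32 | A 32-33 | D 33-34 | E 34-35 | F 35-36 | B 36-37 | G 37-38 | D 38-39 | E 39-40 | F 40-41 | B 41-42 | G 42-43 | D 43-44 | F 44-45 | B 45-46 | G 46-47 | D 47-48 | G 48-49 | D 49-51 |
Completion: A=33  B=46  C=23  D=51  E=40  F=45  G=49
Turnaround (C−A): A=33  B=45  C=21  D=47  E=36  F=40  G=43
Turnaround times: A=33, B=45, C=21, D=47, E=36, F=40, G=43
Average turnaround = (33+45+21+47+36+40+43) / 7 = 265/7 = 37.86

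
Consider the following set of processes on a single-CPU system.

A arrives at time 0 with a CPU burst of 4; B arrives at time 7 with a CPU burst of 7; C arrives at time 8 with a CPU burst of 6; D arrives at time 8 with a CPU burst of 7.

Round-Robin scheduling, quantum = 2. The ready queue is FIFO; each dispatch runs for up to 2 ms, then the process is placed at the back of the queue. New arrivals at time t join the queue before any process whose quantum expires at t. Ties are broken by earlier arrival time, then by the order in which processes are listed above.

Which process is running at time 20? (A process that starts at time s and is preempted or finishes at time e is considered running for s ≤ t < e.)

B

Schedule: | A 0-4 | idle 4-7 | B 7-9 | C 9-11 | D 11-13 | B 13-15 | C 15-17 | D 17-19 | B 19-21 | C 21-23 | D 23-25 | B 25-26 | D 26-27 |
Completion: A=4  B=26  C=23  D=27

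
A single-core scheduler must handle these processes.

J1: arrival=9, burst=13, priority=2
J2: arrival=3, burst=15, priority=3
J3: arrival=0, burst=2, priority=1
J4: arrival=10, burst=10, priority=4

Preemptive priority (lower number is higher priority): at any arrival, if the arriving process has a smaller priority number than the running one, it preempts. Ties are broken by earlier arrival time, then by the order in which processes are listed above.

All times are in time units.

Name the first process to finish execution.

J3

Gantt: | J3 0-2 | idle 2-3 | J2 3-9 | J1 9-22 | J2 22-31 | J4 31-41 |
Completion: J1=22  J2=31  J3=2  J4=41
Finish order: J3 → J1 → J2 → J4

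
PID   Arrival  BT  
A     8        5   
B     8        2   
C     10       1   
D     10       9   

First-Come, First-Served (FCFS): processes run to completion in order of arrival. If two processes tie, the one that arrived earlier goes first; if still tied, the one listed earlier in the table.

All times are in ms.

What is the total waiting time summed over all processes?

16

Timeline: | idle 0-8 | A 8-13 | B 13-15 | C 15-16 | D 16-25 |
Completion: A=13  B=15  C=16  D=25
Turnaround (C−A): A=5  B=7  C=6  D=15
Waiting = turnaround − burst: A=0, B=5, C=5, D=6
Total waiting = 0 + 5 + 5 + 6 = 16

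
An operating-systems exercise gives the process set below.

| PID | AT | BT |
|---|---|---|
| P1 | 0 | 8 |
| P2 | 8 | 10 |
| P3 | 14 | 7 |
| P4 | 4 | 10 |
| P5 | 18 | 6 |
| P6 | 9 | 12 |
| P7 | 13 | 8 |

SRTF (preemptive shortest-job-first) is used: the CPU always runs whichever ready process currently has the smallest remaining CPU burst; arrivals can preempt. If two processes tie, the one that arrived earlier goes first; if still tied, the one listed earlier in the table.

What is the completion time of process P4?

Schedule: | P1 0-8 | P4 8-18 | P5 18-24 | P3 24-31 | P7 31-39 | P2 39-49 | P6 49-61 |
Completion: P1=8  P2=49  P3=31  P4=18  P5=24  P6=61  P7=39

18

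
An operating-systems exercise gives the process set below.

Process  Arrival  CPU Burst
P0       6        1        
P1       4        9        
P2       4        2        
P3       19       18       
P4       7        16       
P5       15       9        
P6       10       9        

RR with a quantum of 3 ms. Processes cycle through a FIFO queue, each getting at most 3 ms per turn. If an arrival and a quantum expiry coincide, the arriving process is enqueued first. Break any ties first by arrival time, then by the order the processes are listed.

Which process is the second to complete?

P0

Gantt: | idle 0-4 | P1 4-7 | P2 7-9 | P0 9-10 | P4 10-13 | P1 13-16 | P6 16-19 | P4 19-22 | P5 22-25 | P1 25-28 | P3 28-31 | P6 31-34 | P4 34-37 | P5 37-40 | P3 40-43 | P6 43-46 | P4 46-49 | P5 49-52 | P3 52-55 | P4 55-58 | P3 58-61 | P4 61-62 | P3 62-68 |
Completion: P0=10  P1=28  P2=9  P3=68  P4=62  P5=52  P6=46
Finish order: P2 → P0 → P1 → P6 → P5 → P4 → P3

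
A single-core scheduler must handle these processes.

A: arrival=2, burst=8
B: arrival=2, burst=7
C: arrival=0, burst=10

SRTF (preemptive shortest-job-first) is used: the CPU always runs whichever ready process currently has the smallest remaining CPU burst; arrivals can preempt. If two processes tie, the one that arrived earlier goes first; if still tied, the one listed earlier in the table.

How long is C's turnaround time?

Schedule: | C 0-2 | B 2-9 | C 9-17 | A 17-25 |
Completion: A=25  B=9  C=17
Turnaround (C−A): A=23  B=7  C=17
Turnaround(C) = completion − arrival = 17 − 0 = 17

17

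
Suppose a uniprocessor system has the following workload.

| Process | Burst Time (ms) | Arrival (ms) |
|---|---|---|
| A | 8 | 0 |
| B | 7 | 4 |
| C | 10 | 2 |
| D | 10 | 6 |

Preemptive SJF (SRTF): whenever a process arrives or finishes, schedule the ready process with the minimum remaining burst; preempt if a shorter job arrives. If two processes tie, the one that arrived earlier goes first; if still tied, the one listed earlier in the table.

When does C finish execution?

Timeline: | A 0-8 | B 8-15 | C 15-25 | D 25-35 |
Completion: A=8  B=15  C=25  D=35

25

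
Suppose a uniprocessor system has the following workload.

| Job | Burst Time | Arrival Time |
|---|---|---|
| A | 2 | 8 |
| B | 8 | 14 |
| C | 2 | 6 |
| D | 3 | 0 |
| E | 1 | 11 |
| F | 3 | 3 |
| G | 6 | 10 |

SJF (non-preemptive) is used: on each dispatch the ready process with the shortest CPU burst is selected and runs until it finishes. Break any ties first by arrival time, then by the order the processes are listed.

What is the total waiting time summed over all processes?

8

Timeline: | D 0-3 | F 3-6 | C 6-8 | A 8-10 | G 10-16 | E 16-17 | B 17-25 |
Completion: A=10  B=25  C=8  D=3  E=17  F=6  G=16
Turnaround (C−A): A=2  B=11  C=2  D=3  E=6  F=3  G=6
Waiting = turnaround − burst: A=0, B=3, C=0, D=0, E=5, F=0, G=0
Total waiting = 0 + 3 + 0 + 0 + 5 + 0 + 0 = 8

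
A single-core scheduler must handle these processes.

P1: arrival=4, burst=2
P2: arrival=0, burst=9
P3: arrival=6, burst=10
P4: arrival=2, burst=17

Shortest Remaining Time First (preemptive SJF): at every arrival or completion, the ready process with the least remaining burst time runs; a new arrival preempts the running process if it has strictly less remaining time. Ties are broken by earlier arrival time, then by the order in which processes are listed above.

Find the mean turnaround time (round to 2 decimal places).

16.00

Gantt: | P2 0-4 | P1 4-6 | P2 6-11 | P3 11-21 | P4 21-38 |
Completion: P1=6  P2=11  P3=21  P4=38
Turnaround times: P1=2, P2=11, P3=15, P4=36
Average turnaround = (2+11+15+36) / 4 = 64/4 = 16.00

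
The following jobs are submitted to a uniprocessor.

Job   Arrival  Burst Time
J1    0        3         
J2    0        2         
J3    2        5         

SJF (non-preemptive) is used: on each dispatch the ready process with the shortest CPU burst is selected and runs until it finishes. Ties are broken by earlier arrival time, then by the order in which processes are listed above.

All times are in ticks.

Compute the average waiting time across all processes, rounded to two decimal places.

1.67

Gantt: | J2 0-2 | J1 2-5 | J3 5-10 |
Completion: J1=5  J2=2  J3=10
Turnaround (C−A): J1=5  J2=2  J3=8
Waiting times: J1=2, J2=0, J3=3
Average waiting = (2+0+3) / 3 = 5/3 = 1.67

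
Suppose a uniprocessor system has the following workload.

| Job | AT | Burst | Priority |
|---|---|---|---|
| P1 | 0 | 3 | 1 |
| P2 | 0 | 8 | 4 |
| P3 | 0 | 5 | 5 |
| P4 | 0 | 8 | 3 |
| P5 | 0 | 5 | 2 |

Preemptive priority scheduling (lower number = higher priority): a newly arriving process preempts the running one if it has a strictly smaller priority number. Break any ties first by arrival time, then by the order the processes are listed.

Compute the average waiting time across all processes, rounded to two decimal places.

Schedule: | P1 0-3 | P5 3-8 | P4 8-16 | P2 16-24 | P3 24-29 |
Completion: P1=3  P2=24  P3=29  P4=16  P5=8
Turnaround (C−A): P1=3  P2=24  P3=29  P4=16  P5=8
Waiting times: P1=0, P2=16, P3=24, P4=8, P5=3
Average waiting = (0+16+24+8+3) / 5 = 51/5 = 10.20

10.20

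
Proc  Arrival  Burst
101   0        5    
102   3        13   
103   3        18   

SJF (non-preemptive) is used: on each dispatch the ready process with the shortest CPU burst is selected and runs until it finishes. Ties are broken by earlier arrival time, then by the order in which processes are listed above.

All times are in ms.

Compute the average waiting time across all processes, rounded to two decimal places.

5.67

Schedule: | 101 0-5 | 102 5-18 | 103 18-36 |
Completion: 101=5  102=18  103=36
Turnaround (C−A): 101=5  102=15  103=33
Waiting times: 101=0, 102=2, 103=15
Average waiting = (0+2+15) / 3 = 17/3 = 5.67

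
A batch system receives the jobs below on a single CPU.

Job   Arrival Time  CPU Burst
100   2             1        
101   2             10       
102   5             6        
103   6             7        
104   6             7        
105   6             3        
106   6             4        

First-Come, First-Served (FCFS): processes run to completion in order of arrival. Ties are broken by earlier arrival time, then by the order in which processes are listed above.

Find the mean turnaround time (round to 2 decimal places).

19.57

Gantt: | idle 0-2 | 100 2-3 | 101 3-13 | 102 13-19 | 103 19-26 | 104 26-33 | 105 33-36 | 106 36-40 |
Completion: 100=3  101=13  102=19  103=26  104=33  105=36  106=40
Turnaround (C−A): 100=1  101=11  102=14  103=20  104=27  105=30  106=34
Turnaround times: 100=1, 101=11, 102=14, 103=20, 104=27, 105=30, 106=34
Average turnaround = (1+11+14+20+27+30+34) / 7 = 137/7 = 19.57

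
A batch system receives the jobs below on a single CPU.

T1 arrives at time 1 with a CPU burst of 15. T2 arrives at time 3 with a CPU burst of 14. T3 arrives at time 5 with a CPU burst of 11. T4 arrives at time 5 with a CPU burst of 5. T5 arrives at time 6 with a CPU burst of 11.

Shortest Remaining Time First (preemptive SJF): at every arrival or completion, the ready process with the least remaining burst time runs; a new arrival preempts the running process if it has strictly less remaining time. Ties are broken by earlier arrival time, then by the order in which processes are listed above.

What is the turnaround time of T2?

54

Timeline: | idle 0-1 | T1 1-5 | T4 5-10 | T1 10-21 | T3 21-32 | T5 32-43 | T2 43-57 |
Completion: T1=21  T2=57  T3=32  T4=10  T5=43
Turnaround (C−A): T1=20  T2=54  T3=27  T4=5  T5=37
Turnaround(T2) = completion − arrival = 57 − 3 = 54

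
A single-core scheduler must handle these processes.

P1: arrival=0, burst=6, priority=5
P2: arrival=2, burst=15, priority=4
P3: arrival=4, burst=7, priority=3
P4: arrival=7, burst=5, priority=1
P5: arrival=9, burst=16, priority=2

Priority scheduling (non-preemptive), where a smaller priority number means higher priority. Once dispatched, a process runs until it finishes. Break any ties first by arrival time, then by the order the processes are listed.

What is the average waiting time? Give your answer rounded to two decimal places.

9.80

Schedule: | P1 0-6 | P3 6-13 | P4 13-18 | P5 18-34 | P2 34-49 |
Completion: P1=6  P2=49  P3=13  P4=18  P5=34
Turnaround (C−A): P1=6  P2=47  P3=9  P4=11  P5=25
Waiting times: P1=0, P2=32, P3=2, P4=6, P5=9
Average waiting = (0+32+2+6+9) / 5 = 49/5 = 9.80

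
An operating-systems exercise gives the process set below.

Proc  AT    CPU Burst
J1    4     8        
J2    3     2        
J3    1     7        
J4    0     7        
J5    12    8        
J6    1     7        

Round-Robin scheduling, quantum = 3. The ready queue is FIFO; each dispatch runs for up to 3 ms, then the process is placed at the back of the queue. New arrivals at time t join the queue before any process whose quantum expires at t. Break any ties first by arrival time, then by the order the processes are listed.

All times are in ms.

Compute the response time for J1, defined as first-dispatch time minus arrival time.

10

Timeline: | J4 0-3 | J3 3-6 | J6 6-9 | J2 9-11 | J4 11-14 | J1 14-17 | J3 17-20 | J6 20-23 | J5 23-26 | J4 26-27 | J1 27-30 | J3 30-31 | J6 31-32 | J5 32-35 | J1 35-37 | J5 37-39 |
Completion: J1=37  J2=11  J3=31  J4=27  J5=39  J6=32
Response(J1) = first start − arrival = 14 − 4 = 10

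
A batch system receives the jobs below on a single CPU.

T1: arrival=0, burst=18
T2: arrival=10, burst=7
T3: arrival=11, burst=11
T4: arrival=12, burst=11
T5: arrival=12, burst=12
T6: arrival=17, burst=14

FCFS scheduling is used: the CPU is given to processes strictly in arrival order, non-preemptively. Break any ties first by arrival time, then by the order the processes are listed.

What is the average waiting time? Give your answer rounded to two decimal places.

20.50

Schedule: | T1 0-18 | T2 18-25 | T3 25-36 | T4 36-47 | T5 47-59 | T6 59-73 |
Completion: T1=18  T2=25  T3=36  T4=47  T5=59  T6=73
Turnaround (C−A): T1=18  T2=15  T3=25  T4=35  T5=47  T6=56
Waiting times: T1=0, T2=8, T3=14, T4=24, T5=35, T6=42
Average waiting = (0+8+14+24+35+42) / 6 = 123/6 = 20.50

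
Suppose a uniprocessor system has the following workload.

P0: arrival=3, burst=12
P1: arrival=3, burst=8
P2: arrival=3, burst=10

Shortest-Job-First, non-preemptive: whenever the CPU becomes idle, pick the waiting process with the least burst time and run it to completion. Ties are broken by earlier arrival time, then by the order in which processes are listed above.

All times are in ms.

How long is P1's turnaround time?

8

Timeline: | idle 0-3 | P1 3-11 | P2 11-21 | P0 21-33 |
Completion: P0=33  P1=11  P2=21
Turnaround (C−A): P0=30  P1=8  P2=18
Turnaround(P1) = completion − arrival = 11 − 3 = 8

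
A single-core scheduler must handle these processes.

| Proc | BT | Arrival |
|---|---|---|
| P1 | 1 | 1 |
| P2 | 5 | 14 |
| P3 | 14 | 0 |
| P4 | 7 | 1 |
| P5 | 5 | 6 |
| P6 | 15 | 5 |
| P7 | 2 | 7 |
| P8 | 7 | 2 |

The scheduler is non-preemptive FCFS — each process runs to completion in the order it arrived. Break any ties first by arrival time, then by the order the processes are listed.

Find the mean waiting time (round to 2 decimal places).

Timeline: | P3 0-14 | P1 14-15 | P4 15-22 | P8 22-29 | P6 29-44 | P5 44-49 | P7 49-51 | P2 51-56 |
Completion: P1=15  P2=56  P3=14  P4=22  P5=49  P6=44  P7=51  P8=29
Turnaround (C−A): P1=14  P2=42  P3=14  P4=21  P5=43  P6=39  P7=44  P8=27
Waiting times: P1=13, P2=37, P3=0, P4=14, P5=38, P6=24, P7=42, P8=20
Average waiting = (13+37+0+14+38+24+42+20) / 8 = 188/8 = 23.50

23.50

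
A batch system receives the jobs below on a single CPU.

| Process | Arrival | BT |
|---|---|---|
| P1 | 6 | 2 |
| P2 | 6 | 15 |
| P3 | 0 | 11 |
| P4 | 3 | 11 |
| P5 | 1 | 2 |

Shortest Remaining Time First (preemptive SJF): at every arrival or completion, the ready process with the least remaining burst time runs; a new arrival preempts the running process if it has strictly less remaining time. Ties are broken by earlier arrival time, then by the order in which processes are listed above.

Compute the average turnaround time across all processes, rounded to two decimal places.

Schedule: | P3 0-1 | P5 1-3 | P3 3-6 | P1 6-8 | P3 8-15 | P4 15-26 | P2 26-41 |
Completion: P1=8  P2=41  P3=15  P4=26  P5=3
Turnaround (C−A): P1=2  P2=35  P3=15  P4=23  P5=2
Turnaround times: P1=2, P2=35, P3=15, P4=23, P5=2
Average turnaround = (2+35+15+23+2) / 5 = 77/5 = 15.40

15.40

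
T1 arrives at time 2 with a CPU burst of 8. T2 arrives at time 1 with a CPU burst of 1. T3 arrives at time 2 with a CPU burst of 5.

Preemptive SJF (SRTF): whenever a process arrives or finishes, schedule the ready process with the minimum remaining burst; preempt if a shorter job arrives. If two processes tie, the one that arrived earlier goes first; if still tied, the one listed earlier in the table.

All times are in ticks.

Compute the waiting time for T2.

0

Timeline: | idle 0-1 | T2 1-2 | T3 2-7 | T1 7-15 |
Completion: T1=15  T2=2  T3=7
Turnaround (C−A): T1=13  T2=1  T3=5
Waiting(T2) = turnaround − burst = 1 − 1 = 0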